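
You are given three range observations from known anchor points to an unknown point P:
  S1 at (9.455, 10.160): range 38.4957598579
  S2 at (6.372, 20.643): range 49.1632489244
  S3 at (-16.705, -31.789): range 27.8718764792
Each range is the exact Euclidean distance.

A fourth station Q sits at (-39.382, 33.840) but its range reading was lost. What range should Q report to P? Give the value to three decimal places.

79.971

eq1: (x − 9.455)² + (y − 10.160)² = 38.4957598579²
eq2: (x − 6.372)² + (y − 20.643)² = 49.1632489244²
eq3: (x + 16.705)² + (y + 31.789)² = 27.8718764792²
eq2−eq1, eq2−eq3 (x²,y² cancel):
  6.166·x − 20.966·y = 660.988310
  -46.154·x − 104.864·y = 2463.045259
det = 6.166·-104.864 − -20.966·-46.154 = -1614.256188
x = (660.988310·-104.864 − -20.966·2463.045259) / -1614.256188 = 10.948492
y = (6.166·2463.045259 − 660.988310·-46.154) / -1614.256188 = -28.306778
|P − Q| = √((10.948492 − -39.382)² + (-28.306778 − 33.840)²) = 79.971123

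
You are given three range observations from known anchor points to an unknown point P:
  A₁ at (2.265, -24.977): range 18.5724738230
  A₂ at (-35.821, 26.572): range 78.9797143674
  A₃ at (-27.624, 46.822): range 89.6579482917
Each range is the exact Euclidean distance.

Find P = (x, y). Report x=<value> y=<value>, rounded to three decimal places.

x=20.424 y=-28.874

eq1: (x − 2.265)² + (y + 24.977)² = 18.5724738230²
eq2: (x + 35.821)² + (y − 26.572)² = 78.9797143674²
eq3: (x + 27.624)² + (y − 46.822)² = 89.6579482917²
eq1−eq3, eq1−eq2 (x²,y² cancel):
  -59.778·x + 143.598·y = -5367.206602
  -76.172·x + 103.098·y = -4532.624027
det = -59.778·103.098 − 143.598·-76.172 = 4775.154612
x = (-5367.206602·103.098 − 143.598·-4532.624027) / 4775.154612 = 20.423942
y = (-59.778·-4532.624027 − -5367.206602·-76.172) / 4775.154612 = -28.874387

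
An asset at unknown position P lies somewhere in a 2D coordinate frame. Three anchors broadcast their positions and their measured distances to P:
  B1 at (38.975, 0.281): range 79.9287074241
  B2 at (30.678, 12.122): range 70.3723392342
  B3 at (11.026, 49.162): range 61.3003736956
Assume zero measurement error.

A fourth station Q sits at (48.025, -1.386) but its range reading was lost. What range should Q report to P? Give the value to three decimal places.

eq1: (x − 38.975)² + (y − 0.281)² = 79.9287074241²
eq2: (x − 30.678)² + (y − 12.122)² = 70.3723392342²
eq3: (x − 11.026)² + (y − 49.162)² = 61.3003736956²
eq3−eq1, eq3−eq2 (x²,y² cancel):
  55.898·x − 97.762·y = -3650.207789
  39.304·x − 74.080·y = -2644.922666
det = 55.898·-74.080 − -97.762·39.304 = -298.486192
x = (-3650.207789·-74.080 − -97.762·-2644.922666) / -298.486192 = -39.648277
y = (55.898·-2644.922666 − -3650.207789·39.304) / -298.486192 = 14.667748
|P − Q| = √((-39.648277 − 48.025)² + (14.667748 − -1.386)²) = 89.130951

89.131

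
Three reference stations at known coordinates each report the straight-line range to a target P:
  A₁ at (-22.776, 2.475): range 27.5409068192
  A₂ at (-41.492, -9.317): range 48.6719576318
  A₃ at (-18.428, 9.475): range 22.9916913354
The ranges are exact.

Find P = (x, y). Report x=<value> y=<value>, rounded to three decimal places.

x=4.414 y=6.857

eq1: (x + 22.776)² + (y − 2.475)² = 27.5409068192²
eq2: (x + 41.492)² + (y + 9.317)² = 48.6719576318²
eq3: (x + 18.428)² + (y − 9.475)² = 22.9916913354²
eq2−eq1, eq2−eq3 (x²,y² cancel):
  37.432·x + 23.584·y = 326.937159
  46.128·x + 37.584·y = 461.315845
det = 37.432·37.584 − 23.584·46.128 = 318.961536
x = (326.937159·37.584 − 23.584·461.315845) / 318.961536 = 4.414116
y = (37.432·461.315845 − 326.937159·46.128) / 318.961536 = 6.856681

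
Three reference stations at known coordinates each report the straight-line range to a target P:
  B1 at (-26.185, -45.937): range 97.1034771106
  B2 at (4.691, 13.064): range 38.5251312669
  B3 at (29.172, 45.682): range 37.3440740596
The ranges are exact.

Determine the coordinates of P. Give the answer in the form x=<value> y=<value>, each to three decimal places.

eq1: (x + 26.185)² + (y + 45.937)² = 97.1034771106²
eq2: (x − 4.691)² + (y − 13.064)² = 38.5251312669²
eq3: (x − 29.172)² + (y − 45.682)² = 37.3440740596²
eq2−eq1, eq2−eq3 (x²,y² cancel):
  -61.752·x − 118.002·y = -5341.710911
  48.962·x + 65.236·y = 2834.783003
det = -61.752·65.236 − -118.002·48.962 = 1749.160452
x = (-5341.710911·65.236 − -118.002·2834.783003) / 1749.160452 = -7.981994
y = (-61.752·2834.783003 − -5341.710911·48.962) / 1749.160452 = 49.445052

x=-7.982 y=49.445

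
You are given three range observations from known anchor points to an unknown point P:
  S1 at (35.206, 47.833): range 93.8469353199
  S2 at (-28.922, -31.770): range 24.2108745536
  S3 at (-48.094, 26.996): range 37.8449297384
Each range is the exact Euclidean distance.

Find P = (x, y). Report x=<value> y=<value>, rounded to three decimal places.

x=-38.921 y=-9.720

eq1: (x − 35.206)² + (y − 47.833)² = 93.8469353199²
eq2: (x + 28.922)² + (y + 31.770)² = 24.2108745536²
eq3: (x + 48.094)² + (y − 26.996)² = 37.8449297384²
eq2−eq1, eq2−eq3 (x²,y² cancel):
  128.256·x + 159.206·y = -6539.437481
  -38.344·x + 117.532·y = 349.929608
det = 128.256·117.532 − 159.206·-38.344 = 21178.779056
x = (-6539.437481·117.532 − 159.206·349.929608) / 21178.779056 = -38.921227
y = (128.256·349.929608 − -6539.437481·-38.344) / 21178.779056 = -9.720467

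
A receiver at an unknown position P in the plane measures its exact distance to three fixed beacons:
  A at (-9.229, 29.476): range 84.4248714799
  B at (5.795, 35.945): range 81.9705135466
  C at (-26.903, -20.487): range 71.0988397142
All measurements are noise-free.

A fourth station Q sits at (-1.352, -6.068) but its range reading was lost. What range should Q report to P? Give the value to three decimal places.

eq1: (x + 9.229)² + (y − 29.476)² = 84.4248714799²
eq2: (x − 5.795)² + (y − 35.945)² = 81.9705135466²
eq3: (x + 26.903)² + (y + 20.487)² = 71.0988397142²
eq2−eq1, eq2−eq3 (x²,y² cancel):
  -30.048·x − 12.938·y = -780.009866
  -65.396·x − 112.864·y = 1481.983610
det = -30.048·-112.864 − -12.938·-65.396 = 2545.244024
x = (-780.009866·-112.864 − -12.938·1481.983610) / 2545.244024 = 42.121281
y = (-30.048·1481.983610 − -780.009866·-65.396) / 2545.244024 = -37.536742
|P − Q| = √((42.121281 − -1.352)² + (-37.536742 − -6.068)²) = 53.667568

53.668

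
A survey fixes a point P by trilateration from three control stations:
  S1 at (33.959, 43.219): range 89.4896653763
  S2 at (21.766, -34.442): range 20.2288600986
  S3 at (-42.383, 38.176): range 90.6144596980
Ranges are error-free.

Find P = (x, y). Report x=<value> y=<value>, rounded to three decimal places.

eq1: (x − 33.959)² + (y − 43.219)² = 89.4896653763²
eq2: (x − 21.766)² + (y + 34.442)² = 20.2288600986²
eq3: (x + 42.383)² + (y − 38.176)² = 90.6144596980²
eq3−eq1, eq3−eq2 (x²,y² cancel):
  152.684·x + 10.086·y = -30.049926
  128.298·x − 145.236·y = 6208.057980
det = 152.684·-145.236 − 10.086·128.298 = -23469.227052
x = (-30.049926·-145.236 − 10.086·6208.057980) / -23469.227052 = 2.481980
y = (152.684·6208.057980 − -30.049926·128.298) / -23469.227052 = -40.552101

x=2.482 y=-40.552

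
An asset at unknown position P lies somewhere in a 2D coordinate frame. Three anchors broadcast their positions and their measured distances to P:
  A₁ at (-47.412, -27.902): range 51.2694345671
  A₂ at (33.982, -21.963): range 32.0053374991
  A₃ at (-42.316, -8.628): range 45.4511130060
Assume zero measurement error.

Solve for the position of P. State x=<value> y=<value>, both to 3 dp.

x=2.502 y=-16.190

eq1: (x + 47.412)² + (y + 27.902)² = 51.2694345671²
eq2: (x − 33.982)² + (y + 21.963)² = 32.0053374991²
eq3: (x + 42.316)² + (y + 8.628)² = 45.4511130060²
eq3−eq2, eq3−eq1 (x²,y² cancel):
  152.596·x − 26.670·y = 813.525498
  -10.192·x − 38.548·y = 598.581861
det = 152.596·-38.548 − -26.670·-10.192 = -6154.091248
x = (813.525498·-38.548 − -26.670·598.581861) / -6154.091248 = 2.501686
y = (152.596·598.581861 − 813.525498·-10.192) / -6154.091248 = -16.189661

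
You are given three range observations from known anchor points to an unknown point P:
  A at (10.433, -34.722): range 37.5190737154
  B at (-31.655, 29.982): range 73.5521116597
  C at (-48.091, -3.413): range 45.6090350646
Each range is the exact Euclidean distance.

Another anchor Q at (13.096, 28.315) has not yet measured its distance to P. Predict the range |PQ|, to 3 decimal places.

eq1: (x − 10.433)² + (y + 34.722)² = 37.5190737154²
eq2: (x + 31.655)² + (y − 29.982)² = 73.5521116597²
eq3: (x + 48.091)² + (y + 3.413)² = 45.6090350646²
eq1−eq2, eq1−eq3 (x²,y² cancel):
  -84.176·x + 129.408·y = -3415.737661
  -117.048·x + 62.618·y = 337.424890
det = -84.176·62.618 − 129.408·-117.048 = 9876.014816
x = (-3415.737661·62.618 − 129.408·337.424890) / 9876.014816 = -26.078549
y = (-84.176·337.424890 − -3415.737661·-117.048) / 9876.014816 = -43.358414
|P − Q| = √((-26.078549 − 13.096)² + (-43.358414 − 28.315)²) = 81.680620

81.681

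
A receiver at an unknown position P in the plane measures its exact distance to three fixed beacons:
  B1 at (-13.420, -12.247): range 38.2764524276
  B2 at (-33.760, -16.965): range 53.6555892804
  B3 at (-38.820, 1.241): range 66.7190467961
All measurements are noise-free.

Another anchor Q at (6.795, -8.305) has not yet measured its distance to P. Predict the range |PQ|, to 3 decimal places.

29.686

eq1: (x + 13.420)² + (y + 12.247)² = 38.2764524276²
eq2: (x + 33.760)² + (y + 16.965)² = 53.6555892804²
eq3: (x + 38.820)² + (y − 1.241)² = 66.7190467961²
eq2−eq3, eq2−eq1 (x²,y² cancel):
  -10.120·x + 36.412·y = -1491.525288
  40.680·x + 9.436·y = 316.372035
det = -10.120·9.436 − 36.412·40.680 = -1576.732480
x = (-1491.525288·9.436 − 36.412·316.372035) / -1576.732480 = 16.232158
y = (-10.120·316.372035 − -1491.525288·40.680) / -1576.732480 = -36.451056
|P − Q| = √((16.232158 − 6.795)² + (-36.451056 − -8.305)²) = 29.686031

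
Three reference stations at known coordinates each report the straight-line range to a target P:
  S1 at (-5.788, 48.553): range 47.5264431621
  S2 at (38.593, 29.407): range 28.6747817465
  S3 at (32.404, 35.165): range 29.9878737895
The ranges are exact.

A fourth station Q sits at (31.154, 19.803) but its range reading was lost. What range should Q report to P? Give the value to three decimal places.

16.592

eq1: (x + 5.788)² + (y − 48.553)² = 47.5264431621²
eq2: (x − 38.593)² + (y − 29.407)² = 28.6747817465²
eq3: (x − 32.404)² + (y − 35.165)² = 29.9878737895²
eq2−eq3, eq2−eq1 (x²,y² cancel):
  -12.378·x + 11.516·y = -144.624323
  -88.762·x + 38.292·y = -1399.816236
det = -12.378·38.292 − 11.516·-88.762 = 548.204816
x = (-144.624323·38.292 − 11.516·-1399.816236) / 548.204816 = 19.303605
y = (-12.378·-1399.816236 − -144.624323·-88.762) / 548.204816 = 8.189970
|P − Q| = √((19.303605 − 31.154)² + (8.189970 − 19.803)²) = 16.591996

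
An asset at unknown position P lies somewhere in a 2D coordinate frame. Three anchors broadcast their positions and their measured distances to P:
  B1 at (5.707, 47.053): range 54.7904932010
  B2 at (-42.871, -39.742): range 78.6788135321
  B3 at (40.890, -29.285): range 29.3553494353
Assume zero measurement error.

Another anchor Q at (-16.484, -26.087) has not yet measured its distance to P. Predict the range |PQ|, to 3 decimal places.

eq1: (x − 5.707)² + (y − 47.053)² = 54.7904932010²
eq2: (x + 42.871)² + (y + 39.742)² = 78.6788135321²
eq3: (x − 40.890)² + (y + 29.285)² = 29.3553494353²
eq1−eq3, eq1−eq2 (x²,y² cancel):
  70.366·x − 152.676·y = 2423.310272
  -97.156·x − 173.590·y = -2017.563007
det = 70.366·-173.590 − -152.676·-97.156 = -27048.223396
x = (2423.310272·-173.590 − -152.676·-2017.563007) / -27048.223396 = 26.940619
y = (70.366·-2017.563007 − 2423.310272·-97.156) / -27048.223396 = -3.455728
|P − Q| = √((26.940619 − -16.484)² + (-3.455728 − -26.087)²) = 48.968071

48.968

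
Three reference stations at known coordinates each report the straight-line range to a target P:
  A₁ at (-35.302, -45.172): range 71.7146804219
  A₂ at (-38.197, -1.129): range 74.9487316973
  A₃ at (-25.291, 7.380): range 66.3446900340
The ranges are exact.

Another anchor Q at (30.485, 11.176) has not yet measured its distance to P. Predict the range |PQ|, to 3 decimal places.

eq1: (x + 35.302)² + (y + 45.172)² = 71.7146804219²
eq2: (x + 38.197)² + (y + 1.129)² = 74.9487316973²
eq3: (x + 25.291)² + (y − 7.380)² = 66.3446900340²
eq2−eq3, eq2−eq1 (x²,y² cancel):
  25.812·x + 17.018·y = 449.508118
  5.790·x − 88.086·y = 2300.772333
det = 25.812·-88.086 − 17.018·5.790 = -2372.210052
x = (449.508118·-88.086 − 17.018·2300.772333) / -2372.210052 = 33.196856
y = (25.812·2300.772333 − 449.508118·5.790) / -2372.210052 = -23.937544
|P − Q| = √((33.196856 − 30.485)² + (-23.937544 − 11.176)²) = 35.218108

35.218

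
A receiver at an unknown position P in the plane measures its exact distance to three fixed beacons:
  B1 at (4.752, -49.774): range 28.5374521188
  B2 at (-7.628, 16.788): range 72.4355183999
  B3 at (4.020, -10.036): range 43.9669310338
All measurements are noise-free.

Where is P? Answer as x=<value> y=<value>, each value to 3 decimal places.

x=32.583 y=-43.462

eq1: (x − 4.752)² + (y + 49.774)² = 28.5374521188²
eq2: (x + 7.628)² + (y − 16.788)² = 72.4355183999²
eq3: (x − 4.020)² + (y + 10.036)² = 43.9669310338²
eq1−eq2, eq1−eq3 (x²,y² cancel):
  -24.760·x + 133.124·y = -6592.527404
  -1.464·x + 79.476·y = -3501.855735
det = -24.760·79.476 − 133.124·-1.464 = -1772.932224
x = (-6592.527404·79.476 − 133.124·-3501.855735) / -1772.932224 = 32.582557
y = (-24.760·-3501.855735 − -6592.527404·-1.464) / -1772.932224 = -43.461609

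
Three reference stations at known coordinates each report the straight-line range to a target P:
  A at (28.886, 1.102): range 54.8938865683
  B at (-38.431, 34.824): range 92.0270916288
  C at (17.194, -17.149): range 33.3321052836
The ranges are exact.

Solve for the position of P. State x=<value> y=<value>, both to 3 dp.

x=3.043 y=-47.328

eq1: (x − 28.886)² + (y − 1.102)² = 54.8938865683²
eq2: (x + 38.431)² + (y − 34.824)² = 92.0270916288²
eq3: (x − 17.194)² + (y + 17.149)² = 33.3321052836²
eq1−eq3, eq1−eq2 (x²,y² cancel):
  -23.384·x − 36.502·y = 1656.415977
  -134.634·x + 67.444·y = -3601.609474
det = -23.384·67.444 − -36.502·-134.634 = -6491.520764
x = (1656.415977·67.444 − -36.502·-3601.609474) / -6491.520764 = 3.042527
y = (-23.384·-3601.609474 − 1656.415977·-134.634) / -6491.520764 = -47.327884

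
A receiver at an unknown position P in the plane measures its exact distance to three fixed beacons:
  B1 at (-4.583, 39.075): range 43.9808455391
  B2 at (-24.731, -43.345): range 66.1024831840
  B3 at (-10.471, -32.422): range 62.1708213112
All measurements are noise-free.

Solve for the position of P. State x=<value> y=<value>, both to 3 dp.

x=-44.137 y=19.845

eq1: (x + 4.583)² + (y − 39.075)² = 43.9808455391²
eq2: (x + 24.731)² + (y + 43.345)² = 66.1024831840²
eq3: (x + 10.471)² + (y + 32.422)² = 62.1708213112²
eq1−eq2, eq1−eq3 (x²,y² cancel):
  -40.296·x − 164.840·y = -1492.671637
  -11.776·x − 142.994·y = -2317.927837
det = -40.296·-142.994 − -164.840·-11.776 = 3820.930384
x = (-1492.671637·-142.994 − -164.840·-2317.927837) / 3820.930384 = -44.136930
y = (-40.296·-2317.927837 − -1492.671637·-11.776) / 3820.930384 = 19.844779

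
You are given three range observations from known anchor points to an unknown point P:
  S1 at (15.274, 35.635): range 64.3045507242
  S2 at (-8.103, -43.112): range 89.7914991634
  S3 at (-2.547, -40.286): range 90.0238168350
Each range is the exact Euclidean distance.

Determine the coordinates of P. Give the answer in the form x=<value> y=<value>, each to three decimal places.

eq1: (x − 15.274)² + (y − 35.635)² = 64.3045507242²
eq2: (x + 8.103)² + (y + 43.112)² = 89.7914991634²
eq3: (x + 2.547)² + (y + 40.286)² = 90.0238168350²
eq2−eq3, eq2−eq1 (x²,y² cancel):
  11.112·x + 5.652·y = -336.628424
  46.754·x + 157.494·y = 3506.283226
det = 11.112·157.494 − 5.652·46.754 = 1485.819720
x = (-336.628424·157.494 − 5.652·3506.283226) / 1485.819720 = -49.019722
y = (11.112·3506.283226 − -336.628424·46.754) / 1485.819720 = 36.815062

x=-49.020 y=36.815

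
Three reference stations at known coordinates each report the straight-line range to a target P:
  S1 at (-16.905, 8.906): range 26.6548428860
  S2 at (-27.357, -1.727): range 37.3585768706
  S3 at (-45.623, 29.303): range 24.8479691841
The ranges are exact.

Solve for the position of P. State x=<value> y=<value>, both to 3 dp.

eq1: (x + 16.905)² + (y − 8.906)² = 26.6548428860²
eq2: (x + 27.357)² + (y + 1.727)² = 37.3585768706²
eq3: (x + 45.623)² + (y − 29.303)² = 24.8479691841²
eq1−eq2, eq1−eq3 (x²,y² cancel):
  -20.904·x − 21.266·y = -298.890500
  -57.436·x + 40.794·y = 2668.087154
det = -20.904·40.794 − -21.266·-57.436 = -2074.191752
x = (-298.890500·40.794 − -21.266·2668.087154) / -2074.191752 = -21.476608
y = (-20.904·2668.087154 − -298.890500·-57.436) / -2074.191752 = 35.165875

x=-21.477 y=35.166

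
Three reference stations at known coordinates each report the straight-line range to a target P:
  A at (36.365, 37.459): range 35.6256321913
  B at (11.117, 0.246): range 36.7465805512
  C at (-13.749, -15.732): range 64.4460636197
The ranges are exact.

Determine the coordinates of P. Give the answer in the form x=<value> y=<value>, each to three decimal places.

eq1: (x − 36.365)² + (y − 37.459)² = 35.6256321913²
eq2: (x − 11.117)² + (y − 0.246)² = 36.7465805512²
eq3: (x + 13.749)² + (y + 15.732)² = 64.4460636197²
eq3−eq1, eq3−eq2 (x²,y² cancel):
  100.228·x + 106.382·y = 5173.168528
  49.732·x + 31.956·y = 2490.101314
det = 100.228·31.956 − 106.382·49.732 = -2087.703656
x = (5173.168528·31.956 − 106.382·2490.101314) / -2087.703656 = 47.702261
y = (100.228·2490.101314 − 5173.168528·49.732) / -2087.703656 = 3.685457

x=47.702 y=3.685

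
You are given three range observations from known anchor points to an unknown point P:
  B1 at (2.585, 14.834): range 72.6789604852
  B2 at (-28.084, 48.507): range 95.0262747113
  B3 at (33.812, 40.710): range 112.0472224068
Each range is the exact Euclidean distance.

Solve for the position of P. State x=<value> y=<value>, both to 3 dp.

x=-37.034 y=-46.097

eq1: (x − 2.585)² + (y − 14.834)² = 72.6789604852²
eq2: (x + 28.084)² + (y − 48.507)² = 95.0262747113²
eq3: (x − 33.812)² + (y − 40.710)² = 112.0472224068²
eq2−eq1, eq2−eq3 (x²,y² cancel):
  61.338·x − 67.346·y = 832.851264
  123.792·x − 15.594·y = -3865.671825
det = 61.338·-15.594 − -67.346·123.792 = 7380.391260
x = (832.851264·-15.594 − -67.346·-3865.671825) / 7380.391260 = -37.033947
y = (61.338·-3865.671825 − 832.851264·123.792) / 7380.391260 = -46.096865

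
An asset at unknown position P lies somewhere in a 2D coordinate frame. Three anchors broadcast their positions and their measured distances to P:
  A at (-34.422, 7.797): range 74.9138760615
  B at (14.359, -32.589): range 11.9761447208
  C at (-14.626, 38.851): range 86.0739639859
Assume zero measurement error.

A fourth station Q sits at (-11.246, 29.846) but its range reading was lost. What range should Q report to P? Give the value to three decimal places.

76.538

eq1: (x + 34.422)² + (y − 7.797)² = 74.9138760615²
eq2: (x − 14.359)² + (y + 32.589)² = 11.9761447208²
eq3: (x + 14.626)² + (y − 38.851)² = 86.0739639859²
eq2−eq1, eq2−eq3 (x²,y² cancel):
  -97.562·x + 80.772·y = -5491.217293
  -57.970·x + 142.880·y = -6810.202959
det = -97.562·142.880 − 80.772·-57.970 = -9257.305720
x = (-5491.217293·142.880 − 80.772·-6810.202959) / -9257.305720 = 25.332577
y = (-97.562·-6810.202959 − -5491.217293·-57.970) / -9257.305720 = -37.385732
|P − Q| = √((25.332577 − -11.246)² + (-37.385732 − 29.846)²) = 76.538214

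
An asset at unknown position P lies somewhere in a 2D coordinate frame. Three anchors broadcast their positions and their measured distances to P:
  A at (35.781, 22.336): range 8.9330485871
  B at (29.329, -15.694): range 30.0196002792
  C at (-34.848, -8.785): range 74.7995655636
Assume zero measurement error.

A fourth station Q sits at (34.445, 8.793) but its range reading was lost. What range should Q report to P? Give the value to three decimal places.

eq1: (x − 35.781)² + (y − 22.336)² = 8.9330485871²
eq2: (x − 29.329)² + (y + 15.694)² = 30.0196002792²
eq3: (x + 34.848)² + (y + 8.785)² = 74.7995655636²
eq1−eq2, eq1−eq3 (x²,y² cancel):
  -12.904·x − 76.060·y = -1494.062024
  -141.258·x − 62.242·y = -6002.793179
det = -12.904·-62.242 − -76.060·-141.258 = -9940.912712
x = (-1494.062024·-62.242 − -76.060·-6002.793179) / -9940.912712 = 36.574010
y = (-12.904·-6002.793179 − -1494.062024·-141.258) / -9940.912712 = 13.438220
|P − Q| = √((36.574010 − 34.445)² + (13.438220 − 8.793)²) = 5.109868

5.110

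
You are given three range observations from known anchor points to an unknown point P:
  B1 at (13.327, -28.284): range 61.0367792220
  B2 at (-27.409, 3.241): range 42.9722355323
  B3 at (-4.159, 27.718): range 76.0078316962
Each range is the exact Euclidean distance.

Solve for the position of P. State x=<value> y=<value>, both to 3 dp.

x=-47.359 y=-34.820

eq1: (x − 13.327)² + (y + 28.284)² = 61.0367792220²
eq2: (x + 27.409)² + (y − 3.241)² = 42.9722355323²
eq3: (x + 4.159)² + (y − 27.718)² = 76.0078316962²
eq1−eq3, eq1−eq2 (x²,y² cancel):
  -34.972·x + 112.004·y = -2243.710841
  -81.472·x + 63.050·y = 1663.039168
det = -34.972·63.050 − 112.004·-81.472 = 6920.205288
x = (-2243.710841·63.050 − 112.004·1663.039168) / 6920.205288 = -47.358856
y = (-34.972·1663.039168 − -2243.710841·-81.472) / 6920.205288 = -34.819692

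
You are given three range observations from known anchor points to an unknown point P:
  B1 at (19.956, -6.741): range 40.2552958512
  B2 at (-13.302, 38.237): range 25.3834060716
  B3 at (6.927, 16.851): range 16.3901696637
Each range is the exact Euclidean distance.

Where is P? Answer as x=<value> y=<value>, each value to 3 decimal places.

x=11.449 y=32.605

eq1: (x − 19.956)² + (y + 6.741)² = 40.2552958512²
eq2: (x + 13.302)² + (y − 38.237)² = 25.3834060716²
eq3: (x − 6.927)² + (y − 16.851)² = 16.3901696637²
eq1−eq2, eq1−eq3 (x²,y² cancel):
  -66.516·x + 89.956·y = 2171.499896
  -26.058·x + 47.184·y = 1240.107695
det = -66.516·47.184 − 89.956·-26.058 = -794.417496
x = (2171.499896·47.184 − 89.956·1240.107695) / -794.417496 = 11.448737
y = (-66.516·1240.107695 − 2171.499896·-26.058) / -794.417496 = 32.605097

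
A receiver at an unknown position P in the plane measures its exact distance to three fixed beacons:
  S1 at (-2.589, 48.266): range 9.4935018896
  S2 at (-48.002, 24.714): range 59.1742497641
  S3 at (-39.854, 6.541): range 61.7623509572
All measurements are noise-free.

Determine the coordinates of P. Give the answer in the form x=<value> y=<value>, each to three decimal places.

x=6.819 y=46.992

eq1: (x + 2.589)² + (y − 48.266)² = 9.4935018896²
eq2: (x + 48.002)² + (y − 24.714)² = 59.1742497641²
eq3: (x + 39.854)² + (y − 6.541)² = 61.7623509572²
eq3−eq1, eq3−eq2 (x²,y² cancel):
  74.530·x + 83.450·y = 4429.645098
  -16.296·x + 36.346·y = 1596.843964
det = 74.530·36.346 − 83.450·-16.296 = 4068.768580
x = (4429.645098·36.346 − 83.450·1596.843964) / 4068.768580 = 6.818587
y = (74.530·1596.843964 − 4429.645098·-16.296) / 4068.768580 = 46.991681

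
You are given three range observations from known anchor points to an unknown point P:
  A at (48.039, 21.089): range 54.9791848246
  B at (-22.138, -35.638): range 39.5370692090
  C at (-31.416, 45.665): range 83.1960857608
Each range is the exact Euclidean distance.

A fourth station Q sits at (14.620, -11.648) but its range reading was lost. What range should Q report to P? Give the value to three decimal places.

11.507

eq1: (x − 48.039)² + (y − 21.089)² = 54.9791848246²
eq2: (x + 22.138)² + (y + 35.638)² = 39.5370692090²
eq3: (x + 31.416)² + (y − 45.665)² = 83.1960857608²
eq1−eq3, eq1−eq2 (x²,y² cancel):
  -158.910·x + 49.152·y = -3579.112083
  -140.354·x − 113.454·y = 467.197568
det = -158.910·-113.454 − 49.152·-140.354 = 24927.654948
x = (-3579.112083·-113.454 − 49.152·467.197568) / 24927.654948 = 15.368509
y = (-158.910·467.197568 − -3579.112083·-140.354) / 24927.654948 = -23.130337
|P − Q| = √((15.368509 − 14.620)² + (-23.130337 − -11.648)²) = 11.506708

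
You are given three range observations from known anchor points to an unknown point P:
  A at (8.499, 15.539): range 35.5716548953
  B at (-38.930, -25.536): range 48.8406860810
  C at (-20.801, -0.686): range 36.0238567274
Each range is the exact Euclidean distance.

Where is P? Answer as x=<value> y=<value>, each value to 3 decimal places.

eq1: (x − 8.499)² + (y − 15.539)² = 35.5716548953²
eq2: (x + 38.930)² + (y + 25.536)² = 48.8406860810²
eq3: (x + 20.801)² + (y + 0.686)² = 36.0238567274²
eq1−eq3, eq1−eq2 (x²,y² cancel):
  -58.600·x − 32.450·y = 87.083053
  -94.858·x − 82.150·y = 733.868689
det = -58.600·-82.150 − -32.450·-94.858 = 1735.847900
x = (87.083053·-82.150 − -32.450·733.868689) / 1735.847900 = 9.597711
y = (-58.600·733.868689 − 87.083053·-94.858) / 1735.847900 = -20.015683

x=9.598 y=-20.016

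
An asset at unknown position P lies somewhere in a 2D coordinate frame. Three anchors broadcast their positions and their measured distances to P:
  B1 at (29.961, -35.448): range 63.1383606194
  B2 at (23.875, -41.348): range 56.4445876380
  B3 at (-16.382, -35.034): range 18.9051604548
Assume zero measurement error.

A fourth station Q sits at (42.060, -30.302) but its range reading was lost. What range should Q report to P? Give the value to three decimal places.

75.946

eq1: (x − 29.961)² + (y + 35.448)² = 63.1383606194²
eq2: (x − 23.875)² + (y + 41.348)² = 56.4445876380²
eq3: (x + 16.382)² + (y + 35.034)² = 18.9051604548²
eq2−eq1, eq2−eq3 (x²,y² cancel):
  12.172·x + 11.800·y = -925.911612
  -80.514·x + 12.628·y = 2044.664733
det = 12.172·12.628 − 11.800·-80.514 = 1103.773216
x = (-925.911612·12.628 − 11.800·2044.664733) / 1103.773216 = -32.451825
y = (12.172·2044.664733 − -925.911612·-80.514) / 1103.773216 = -44.992203
|P − Q| = √((-32.451825 − 42.060)² + (-44.992203 − -30.302)²) = 75.946127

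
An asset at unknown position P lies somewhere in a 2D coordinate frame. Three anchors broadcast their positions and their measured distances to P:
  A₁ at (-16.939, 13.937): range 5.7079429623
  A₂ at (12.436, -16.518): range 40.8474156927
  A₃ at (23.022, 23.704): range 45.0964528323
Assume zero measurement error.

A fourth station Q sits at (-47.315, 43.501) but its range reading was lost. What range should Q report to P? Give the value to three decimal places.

eq1: (x + 16.939)² + (y − 13.937)² = 5.7079429623²
eq2: (x − 12.436)² + (y + 16.518)² = 40.8474156927²
eq3: (x − 23.022)² + (y − 23.704)² = 45.0964528323²
eq3−eq2, eq3−eq1 (x²,y² cancel):
  -21.172·x − 80.444·y = -299.214991
  -79.922·x − 19.534·y = 1390.387035
det = -21.172·-19.534 − -80.444·-79.922 = -6015.671520
x = (-299.214991·-19.534 − -80.444·1390.387035) / -6015.671520 = -19.564426
y = (-21.172·1390.387035 − -299.214991·-79.922) / -6015.671520 = 8.868691
|P − Q| = √((-19.564426 − -47.315)² + (8.868691 − 43.501)²) = 44.378949

44.379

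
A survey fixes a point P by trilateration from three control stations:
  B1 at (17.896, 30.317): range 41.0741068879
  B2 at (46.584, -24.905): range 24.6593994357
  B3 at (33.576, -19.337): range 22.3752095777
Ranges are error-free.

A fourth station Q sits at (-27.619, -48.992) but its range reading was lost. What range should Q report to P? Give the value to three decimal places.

87.693

eq1: (x − 17.896)² + (y − 30.317)² = 41.0741068879²
eq2: (x − 46.584)² + (y + 24.905)² = 24.6593994357²
eq3: (x − 33.576)² + (y + 19.337)² = 22.3752095777²
eq3−eq2, eq3−eq1 (x²,y² cancel):
  26.016·x − 11.136·y = 1181.624759
  -31.360·x + 99.308·y = -1448.312293
det = 26.016·99.308 − -11.136·-31.360 = 2234.371968
x = (1181.624759·99.308 − -11.136·-1448.312293) / 2234.371968 = 45.299703
y = (26.016·-1448.312293 − 1181.624759·-31.360) / 2234.371968 = -0.279067
|P − Q| = √((45.299703 − -27.619)² + (-0.279067 − -48.992)²) = 87.693141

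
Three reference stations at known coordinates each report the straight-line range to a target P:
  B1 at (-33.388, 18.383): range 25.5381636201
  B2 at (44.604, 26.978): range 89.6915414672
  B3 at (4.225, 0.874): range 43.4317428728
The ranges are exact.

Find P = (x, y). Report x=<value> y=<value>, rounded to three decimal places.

eq1: (x + 33.388)² + (y − 18.383)² = 25.5381636201²
eq2: (x − 44.604)² + (y − 26.978)² = 89.6915414672²
eq3: (x − 4.225)² + (y − 0.874)² = 43.4317428728²
eq2−eq1, eq2−eq3 (x²,y² cancel):
  -155.984·x − 17.190·y = 6127.738743
  -80.758·x − 52.208·y = 3459.541523
det = -155.984·-52.208 − -17.190·-80.758 = 6755.382652
x = (6127.738743·-52.208 − -17.190·3459.541523) / 6755.382652 = -38.554066
y = (-155.984·3459.541523 − 6127.738743·-80.758) / 6755.382652 = -6.627189

x=-38.554 y=-6.627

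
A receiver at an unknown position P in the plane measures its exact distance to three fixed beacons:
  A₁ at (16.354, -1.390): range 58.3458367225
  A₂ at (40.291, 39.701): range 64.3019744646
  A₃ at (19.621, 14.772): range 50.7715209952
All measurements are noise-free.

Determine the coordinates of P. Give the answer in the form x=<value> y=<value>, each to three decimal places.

eq1: (x − 16.354)² + (y + 1.390)² = 58.3458367225²
eq2: (x − 40.291)² + (y − 39.701)² = 64.3019744646²
eq3: (x − 19.621)² + (y − 14.772)² = 50.7715209952²
eq2−eq1, eq2−eq3 (x²,y² cancel):
  -47.874·x − 82.182·y = -2199.641409
  -41.340·x − 49.858·y = -1039.341881
det = -47.874·-49.858 − -82.182·-41.340 = -1010.501988
x = (-2199.641409·-49.858 − -82.182·-1039.341881) / -1010.501988 = -24.002453
y = (-47.874·-1039.341881 − -2199.641409·-41.340) / -1010.501988 = 40.747790

x=-24.002 y=40.748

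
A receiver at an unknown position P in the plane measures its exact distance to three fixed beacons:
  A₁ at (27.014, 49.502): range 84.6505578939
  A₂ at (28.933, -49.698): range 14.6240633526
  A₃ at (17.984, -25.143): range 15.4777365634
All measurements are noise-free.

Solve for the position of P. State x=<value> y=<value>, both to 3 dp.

eq1: (x − 27.014)² + (y − 49.502)² = 84.6505578939²
eq2: (x − 28.933)² + (y + 49.698)² = 14.6240633526²
eq3: (x − 17.984)² + (y + 25.143)² = 15.4777365634²
eq3−eq2, eq3−eq1 (x²,y² cancel):
  21.898·x − 49.110·y = 2377.112088
  18.060·x + 149.290·y = -4701.547128
det = 21.898·149.290 − -49.110·18.060 = 4156.079020
x = (2377.112088·149.290 − -49.110·-4701.547128) / 4156.079020 = 29.832466
y = (21.898·-4701.547128 − 2377.112088·18.060) / 4156.079020 = -35.101624

x=29.832 y=-35.102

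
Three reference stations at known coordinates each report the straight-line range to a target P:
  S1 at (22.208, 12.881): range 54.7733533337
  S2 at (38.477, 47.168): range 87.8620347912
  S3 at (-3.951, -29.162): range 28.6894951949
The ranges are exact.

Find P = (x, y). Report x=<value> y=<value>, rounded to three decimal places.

eq1: (x − 22.208)² + (y − 12.881)² = 54.7733533337²
eq2: (x − 38.477)² + (y − 47.168)² = 87.8620347912²
eq3: (x + 3.951)² + (y + 29.162)² = 28.6894951949²
eq2−eq3, eq2−eq1 (x²,y² cancel):
  -84.856·x − 152.660·y = 4057.382915
  -32.538·x − 68.574·y = 1673.432594
det = -84.856·-68.574 − -152.660·-32.538 = 851.664264
x = (4057.382915·-68.574 − -152.660·1673.432594) / 851.664264 = -26.729730
y = (-84.856·1673.432594 − 4057.382915·-32.538) / 851.664264 = -11.720195

x=-26.730 y=-11.720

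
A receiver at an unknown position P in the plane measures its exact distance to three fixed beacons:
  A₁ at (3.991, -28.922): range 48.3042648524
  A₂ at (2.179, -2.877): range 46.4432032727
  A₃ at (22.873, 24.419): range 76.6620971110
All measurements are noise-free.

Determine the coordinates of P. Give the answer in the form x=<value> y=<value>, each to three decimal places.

eq1: (x − 3.991)² + (y + 28.922)² = 48.3042648524²
eq2: (x − 2.179)² + (y + 2.877)² = 46.4432032727²
eq3: (x − 22.873)² + (y − 24.419)² = 76.6620971110²
eq1−eq3, eq1−eq2 (x²,y² cancel):
  37.764·x + 106.682·y = -3276.723606
  -3.624·x + 52.090·y = -663.054122
det = 37.764·52.090 − 106.682·-3.624 = 2353.742328
x = (-3276.723606·52.090 − 106.682·-663.054122) / 2353.742328 = -42.463693
y = (37.764·-663.054122 − -3276.723606·-3.624) / 2353.742328 = -15.683289

x=-42.464 y=-15.683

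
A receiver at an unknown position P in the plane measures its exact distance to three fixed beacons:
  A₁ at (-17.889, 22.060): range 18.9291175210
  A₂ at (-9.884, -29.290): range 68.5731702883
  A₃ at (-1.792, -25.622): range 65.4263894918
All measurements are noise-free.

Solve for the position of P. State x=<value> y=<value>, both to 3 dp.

eq1: (x + 17.889)² + (y − 22.060)² = 18.9291175210²
eq2: (x + 9.884)² + (y + 29.290)² = 68.5731702883²
eq3: (x + 1.792)² + (y + 25.622)² = 65.4263894918²
eq2−eq1, eq2−eq3 (x²,y² cancel):
  -16.010·x + 102.700·y = 4195.030558
  16.184·x + 7.336·y = 125.767833
det = -16.010·7.336 − 102.700·16.184 = -1779.546160
x = (4195.030558·7.336 − 102.700·125.767833) / -1779.546160 = -10.035361
y = (-16.010·125.767833 − 4195.030558·16.184) / -1779.546160 = 39.283003

x=-10.035 y=39.283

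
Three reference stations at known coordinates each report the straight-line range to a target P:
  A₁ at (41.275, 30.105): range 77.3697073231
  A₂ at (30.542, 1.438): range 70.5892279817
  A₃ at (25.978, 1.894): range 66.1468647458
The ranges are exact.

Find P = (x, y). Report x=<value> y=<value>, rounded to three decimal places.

eq1: (x − 41.275)² + (y − 30.105)² = 77.3697073231²
eq2: (x − 30.542)² + (y − 1.438)² = 70.5892279817²
eq3: (x − 25.978)² + (y − 1.894)² = 66.1468647458²
eq3−eq1, eq3−eq2 (x²,y² cancel):
  30.594·x + 56.422·y = 320.829034
  9.128·x − 0.912·y = -350.993503
det = 30.594·-0.912 − 56.422·9.128 = -542.921744
x = (320.829034·-0.912 − 56.422·-350.993503) / -542.921744 = -35.937333
y = (30.594·-350.993503 − 320.829034·9.128) / -542.921744 = 25.172730

x=-35.937 y=25.173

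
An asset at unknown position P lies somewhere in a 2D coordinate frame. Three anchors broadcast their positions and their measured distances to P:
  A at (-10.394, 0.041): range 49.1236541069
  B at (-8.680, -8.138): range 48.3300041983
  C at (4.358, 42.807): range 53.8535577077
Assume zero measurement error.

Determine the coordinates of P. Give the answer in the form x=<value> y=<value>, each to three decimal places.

eq1: (x + 10.394)² + (y − 0.041)² = 49.1236541069²
eq2: (x + 8.680)² + (y + 8.138)² = 48.3300041983²
eq3: (x − 4.358)² + (y − 42.807)² = 53.8535577077²
eq1−eq2, eq1−eq3 (x²,y² cancel):
  3.428·x − 16.358·y = 110.876614
  29.504·x + 85.532·y = 1256.322211
det = 3.428·85.532 − -16.358·29.504 = 775.830128
x = (110.876614·85.532 − -16.358·1256.322211) / 775.830128 = 38.712620
y = (3.428·1256.322211 − 110.876614·29.504) / 775.830128 = 1.334530

x=38.713 y=1.335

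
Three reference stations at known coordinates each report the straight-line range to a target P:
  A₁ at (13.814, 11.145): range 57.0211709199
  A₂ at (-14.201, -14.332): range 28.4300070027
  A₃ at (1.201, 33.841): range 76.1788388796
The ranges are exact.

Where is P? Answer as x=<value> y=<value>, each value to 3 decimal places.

eq1: (x − 13.814)² + (y − 11.145)² = 57.0211709199²
eq2: (x + 14.201)² + (y + 14.332)² = 28.4300070027²
eq3: (x − 1.201)² + (y − 33.841)² = 76.1788388796²
eq1−eq3, eq1−eq2 (x²,y² cancel):
  -25.226·x + 45.392·y = -1720.183499
  -56.030·x − 50.954·y = 2535.185639
det = -25.226·-50.954 − 45.392·-56.030 = 3828.679364
x = (-1720.183499·-50.954 − 45.392·2535.185639) / 3828.679364 = -7.163545
y = (-25.226·2535.185639 − -1720.183499·-56.030) / 3828.679364 = -41.877227

x=-7.164 y=-41.877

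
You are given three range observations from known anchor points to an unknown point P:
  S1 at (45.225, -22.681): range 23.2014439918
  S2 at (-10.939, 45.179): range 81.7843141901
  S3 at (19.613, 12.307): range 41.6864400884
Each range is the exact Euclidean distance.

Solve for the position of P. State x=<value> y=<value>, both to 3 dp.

x=22.971 y=-29.244

eq1: (x − 45.225)² + (y + 22.681)² = 23.2014439918²
eq2: (x + 10.939)² + (y − 45.179)² = 81.7843141901²
eq3: (x − 19.613)² + (y − 12.307)² = 41.6864400884²
eq1−eq2, eq1−eq3 (x²,y² cancel):
  -112.328·x + 135.720·y = -6549.291668
  -51.224·x + 69.976·y = -3223.048652
det = -112.328·69.976 − 135.720·-51.224 = -908.142848
x = (-6549.291668·69.976 − 135.720·-3223.048652) / -908.142848 = 22.971134
y = (-112.328·-3223.048652 − -6549.291668·-51.224) / -908.142848 = -29.243959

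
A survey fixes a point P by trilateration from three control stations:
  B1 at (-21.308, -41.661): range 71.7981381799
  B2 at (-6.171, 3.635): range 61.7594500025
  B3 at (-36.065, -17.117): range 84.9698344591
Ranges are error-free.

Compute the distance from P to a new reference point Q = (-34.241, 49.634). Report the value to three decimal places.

eq1: (x + 21.308)² + (y + 41.661)² = 71.7981381799²
eq2: (x + 6.171)² + (y − 3.635)² = 61.7594500025²
eq3: (x + 36.065)² + (y + 17.117)² = 84.9698344591²
eq3−eq1, eq3−eq2 (x²,y² cancel):
  29.514·x − 49.088·y = 2660.893993
  59.788·x + 41.504·y = 1863.261655
det = 29.514·41.504 − -49.088·59.788 = 4159.822400
x = (2660.893993·41.504 − -49.088·1863.261655) / 4159.822400 = 48.536094
y = (29.514·1863.261655 − 2660.893993·59.788) / 4159.822400 = -25.024440
|P − Q| = √((48.536094 − -34.241)² + (-25.024440 − 49.634)²) = 111.471656

111.472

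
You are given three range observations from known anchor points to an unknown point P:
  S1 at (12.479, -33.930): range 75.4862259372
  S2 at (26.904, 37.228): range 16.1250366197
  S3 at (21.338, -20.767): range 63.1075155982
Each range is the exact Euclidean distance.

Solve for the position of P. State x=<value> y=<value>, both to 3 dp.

x=11.368 y=41.548

eq1: (x − 12.479)² + (y + 33.930)² = 75.4862259372²
eq2: (x − 26.904)² + (y − 37.228)² = 16.1250366197²
eq3: (x − 21.338)² + (y + 20.767)² = 63.1075155982²
eq2−eq3, eq2−eq1 (x²,y² cancel):
  -11.132·x − 115.990·y = -4945.712386
  -28.850·x − 142.316·y = -6240.932359
det = -11.132·-142.316 − -115.990·-28.850 = -1762.049788
x = (-4945.712386·-142.316 − -115.990·-6240.932359) / -1762.049788 = 11.368430
y = (-11.132·-6240.932359 − -4945.712386·-28.850) / -1762.049788 = 41.548056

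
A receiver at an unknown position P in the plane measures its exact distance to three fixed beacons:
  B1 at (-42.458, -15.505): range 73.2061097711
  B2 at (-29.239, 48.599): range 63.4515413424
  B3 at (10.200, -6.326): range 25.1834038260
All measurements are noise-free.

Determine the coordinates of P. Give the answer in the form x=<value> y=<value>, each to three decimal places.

eq1: (x + 42.458)² + (y + 15.505)² = 73.2061097711²
eq2: (x + 29.239)² + (y − 48.599)² = 63.4515413424²
eq3: (x − 10.200)² + (y + 6.326)² = 25.1834038260²
eq1−eq3, eq1−eq2 (x²,y² cancel):
  105.316·x + 18.358·y = 2825.902167
  26.438·x + 128.208·y = 2506.731542
det = 105.316·128.208 − 18.358·26.438 = 13017.004924
x = (2825.902167·128.208 − 18.358·2506.731542) / 13017.004924 = 24.297808
y = (105.316·2506.731542 − 2825.902167·26.438) / 13017.004924 = 14.541574

x=24.298 y=14.542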